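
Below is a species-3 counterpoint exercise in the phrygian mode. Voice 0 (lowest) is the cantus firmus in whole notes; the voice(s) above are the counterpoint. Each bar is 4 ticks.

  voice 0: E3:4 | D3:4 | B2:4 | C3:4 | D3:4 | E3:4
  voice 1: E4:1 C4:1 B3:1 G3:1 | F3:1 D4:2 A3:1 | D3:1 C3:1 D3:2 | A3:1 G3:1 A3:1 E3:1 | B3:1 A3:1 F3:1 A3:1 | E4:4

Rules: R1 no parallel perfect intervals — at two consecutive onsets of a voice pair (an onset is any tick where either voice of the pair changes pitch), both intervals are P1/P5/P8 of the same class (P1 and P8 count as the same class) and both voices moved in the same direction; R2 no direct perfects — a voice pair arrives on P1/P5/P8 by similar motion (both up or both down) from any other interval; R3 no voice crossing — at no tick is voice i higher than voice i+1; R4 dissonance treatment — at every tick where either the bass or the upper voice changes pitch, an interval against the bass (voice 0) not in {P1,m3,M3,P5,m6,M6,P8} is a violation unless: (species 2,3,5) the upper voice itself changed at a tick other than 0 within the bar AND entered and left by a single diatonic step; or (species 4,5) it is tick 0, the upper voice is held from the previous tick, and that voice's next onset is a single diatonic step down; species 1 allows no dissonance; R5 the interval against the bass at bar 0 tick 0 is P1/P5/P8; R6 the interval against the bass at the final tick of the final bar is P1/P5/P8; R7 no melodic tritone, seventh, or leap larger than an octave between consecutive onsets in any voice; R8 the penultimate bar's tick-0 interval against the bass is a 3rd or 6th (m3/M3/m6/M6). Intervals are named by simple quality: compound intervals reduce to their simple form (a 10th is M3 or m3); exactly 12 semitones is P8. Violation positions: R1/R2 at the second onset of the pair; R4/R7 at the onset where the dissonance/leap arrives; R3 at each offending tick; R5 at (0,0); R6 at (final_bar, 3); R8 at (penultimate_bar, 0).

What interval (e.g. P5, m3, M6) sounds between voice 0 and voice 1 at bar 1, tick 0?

voice 0=D3 voice 1=F3 -> m3

m3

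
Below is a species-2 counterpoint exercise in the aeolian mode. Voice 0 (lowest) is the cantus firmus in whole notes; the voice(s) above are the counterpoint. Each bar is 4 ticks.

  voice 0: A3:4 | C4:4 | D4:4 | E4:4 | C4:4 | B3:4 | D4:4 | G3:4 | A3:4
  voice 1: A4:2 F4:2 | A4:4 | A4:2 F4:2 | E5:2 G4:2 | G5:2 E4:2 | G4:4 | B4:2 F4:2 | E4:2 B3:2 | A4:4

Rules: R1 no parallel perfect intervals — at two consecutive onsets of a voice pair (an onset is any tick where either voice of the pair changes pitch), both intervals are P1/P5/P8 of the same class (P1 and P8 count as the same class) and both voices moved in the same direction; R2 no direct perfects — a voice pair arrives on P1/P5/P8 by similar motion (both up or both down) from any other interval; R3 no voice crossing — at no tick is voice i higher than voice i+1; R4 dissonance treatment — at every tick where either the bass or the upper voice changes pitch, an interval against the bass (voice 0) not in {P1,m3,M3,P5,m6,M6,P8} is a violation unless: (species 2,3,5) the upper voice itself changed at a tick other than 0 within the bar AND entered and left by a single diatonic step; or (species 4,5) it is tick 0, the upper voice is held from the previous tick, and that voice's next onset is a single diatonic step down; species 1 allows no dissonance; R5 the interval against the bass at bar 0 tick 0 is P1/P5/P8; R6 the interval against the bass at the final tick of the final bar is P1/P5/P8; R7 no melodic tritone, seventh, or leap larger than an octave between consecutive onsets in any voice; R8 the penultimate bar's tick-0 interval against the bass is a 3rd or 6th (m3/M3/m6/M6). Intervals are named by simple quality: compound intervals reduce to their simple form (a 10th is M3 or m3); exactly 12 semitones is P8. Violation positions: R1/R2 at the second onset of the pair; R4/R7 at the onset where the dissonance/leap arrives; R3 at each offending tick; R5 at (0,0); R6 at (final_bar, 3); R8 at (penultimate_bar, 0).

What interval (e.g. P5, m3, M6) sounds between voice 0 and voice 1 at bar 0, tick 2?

m6

voice 0=A3 voice 1=F4 -> m6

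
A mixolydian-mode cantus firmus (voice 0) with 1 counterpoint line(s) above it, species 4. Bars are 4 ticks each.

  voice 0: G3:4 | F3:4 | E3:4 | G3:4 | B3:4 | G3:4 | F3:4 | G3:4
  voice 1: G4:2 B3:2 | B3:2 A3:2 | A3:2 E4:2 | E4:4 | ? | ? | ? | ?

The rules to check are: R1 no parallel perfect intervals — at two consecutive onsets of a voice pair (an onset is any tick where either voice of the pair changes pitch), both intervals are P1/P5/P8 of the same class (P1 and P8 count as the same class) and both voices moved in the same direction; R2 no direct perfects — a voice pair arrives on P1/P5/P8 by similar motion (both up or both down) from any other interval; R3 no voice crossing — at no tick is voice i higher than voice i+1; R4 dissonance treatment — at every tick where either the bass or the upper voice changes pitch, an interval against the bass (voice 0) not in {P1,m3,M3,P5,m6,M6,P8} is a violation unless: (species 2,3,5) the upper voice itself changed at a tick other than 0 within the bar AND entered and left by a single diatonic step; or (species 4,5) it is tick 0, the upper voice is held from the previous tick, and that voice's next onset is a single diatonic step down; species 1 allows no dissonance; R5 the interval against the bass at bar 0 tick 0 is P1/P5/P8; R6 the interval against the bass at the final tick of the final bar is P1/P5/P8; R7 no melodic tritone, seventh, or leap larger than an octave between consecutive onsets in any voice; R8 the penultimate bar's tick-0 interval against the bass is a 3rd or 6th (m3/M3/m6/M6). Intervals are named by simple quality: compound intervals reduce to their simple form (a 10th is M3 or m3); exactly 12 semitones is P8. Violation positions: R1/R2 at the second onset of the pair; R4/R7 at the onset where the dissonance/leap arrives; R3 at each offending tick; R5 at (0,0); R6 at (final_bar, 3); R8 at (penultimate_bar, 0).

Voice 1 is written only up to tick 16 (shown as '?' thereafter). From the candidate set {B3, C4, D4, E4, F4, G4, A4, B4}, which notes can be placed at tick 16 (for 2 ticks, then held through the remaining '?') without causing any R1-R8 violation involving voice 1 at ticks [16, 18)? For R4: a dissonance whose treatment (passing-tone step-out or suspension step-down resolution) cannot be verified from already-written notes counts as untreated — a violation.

B3: legal
C4: violates R4
D4: legal
E4: violates R4
F4: violates R4
G4: legal
A4: violates R4
B4: violates R2

{B3, D4, G4}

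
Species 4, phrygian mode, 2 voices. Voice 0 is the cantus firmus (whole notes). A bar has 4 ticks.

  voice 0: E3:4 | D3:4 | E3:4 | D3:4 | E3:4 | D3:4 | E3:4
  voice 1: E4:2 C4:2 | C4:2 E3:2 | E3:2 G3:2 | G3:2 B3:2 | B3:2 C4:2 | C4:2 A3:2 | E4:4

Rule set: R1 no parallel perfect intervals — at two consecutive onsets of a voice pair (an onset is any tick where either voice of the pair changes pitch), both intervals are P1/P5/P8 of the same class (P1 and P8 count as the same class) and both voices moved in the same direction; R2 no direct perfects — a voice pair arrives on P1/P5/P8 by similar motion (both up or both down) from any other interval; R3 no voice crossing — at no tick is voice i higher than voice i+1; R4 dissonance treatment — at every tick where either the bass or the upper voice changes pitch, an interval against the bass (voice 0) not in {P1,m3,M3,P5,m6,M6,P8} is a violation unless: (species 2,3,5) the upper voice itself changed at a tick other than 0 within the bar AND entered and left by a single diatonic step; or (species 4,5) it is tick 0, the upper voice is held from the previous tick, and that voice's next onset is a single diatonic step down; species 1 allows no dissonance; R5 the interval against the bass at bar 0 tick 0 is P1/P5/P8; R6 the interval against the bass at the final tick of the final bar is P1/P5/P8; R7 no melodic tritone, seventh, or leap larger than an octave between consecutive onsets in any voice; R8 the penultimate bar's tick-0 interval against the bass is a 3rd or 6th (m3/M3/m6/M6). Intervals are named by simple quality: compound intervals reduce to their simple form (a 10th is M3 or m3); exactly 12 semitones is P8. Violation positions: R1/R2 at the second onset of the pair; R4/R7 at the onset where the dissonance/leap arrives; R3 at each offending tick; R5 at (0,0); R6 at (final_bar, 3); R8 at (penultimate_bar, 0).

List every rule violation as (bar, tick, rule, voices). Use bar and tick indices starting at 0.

(1, 0, R4, (0, 1))
(1, 2, R4, (0, 1))
(3, 0, R4, (0, 1))
(5, 0, R4, (0, 1))
(5, 0, R8, (0, 1))
(6, 0, R2, (0, 1))

bar 0: v0=E3 v1=E4 downbeat P8
bar 1: v0=D3 v1=C4 downbeat m7
bar 2: v0=E3 v1=E3 downbeat P1
bar 3: v0=D3 v1=G3 downbeat P4
bar 4: v0=E3 v1=B3 downbeat P5
bar 5: v0=D3 v1=C4 downbeat m7
bar 6: v0=E3 v1=E4 downbeat P8
  -> R4 @ bar 1 tick 0 v(0, 1): D3/C4 m7 untreated
  -> R4 @ bar 1 tick 2 v(0, 1): D3/E3 M2 untreated
  -> R4 @ bar 3 tick 0 v(0, 1): D3/G3 P4 untreated
  -> R4 @ bar 5 tick 0 v(0, 1): D3/C4 m7 untreated
  -> R8 @ bar 5 tick 0 v(0, 1): penult m7 not 3rd/6th
  -> R2 @ bar 6 tick 0 v(0, 1): D3/A3 P5 -> E3/E4 P8 similar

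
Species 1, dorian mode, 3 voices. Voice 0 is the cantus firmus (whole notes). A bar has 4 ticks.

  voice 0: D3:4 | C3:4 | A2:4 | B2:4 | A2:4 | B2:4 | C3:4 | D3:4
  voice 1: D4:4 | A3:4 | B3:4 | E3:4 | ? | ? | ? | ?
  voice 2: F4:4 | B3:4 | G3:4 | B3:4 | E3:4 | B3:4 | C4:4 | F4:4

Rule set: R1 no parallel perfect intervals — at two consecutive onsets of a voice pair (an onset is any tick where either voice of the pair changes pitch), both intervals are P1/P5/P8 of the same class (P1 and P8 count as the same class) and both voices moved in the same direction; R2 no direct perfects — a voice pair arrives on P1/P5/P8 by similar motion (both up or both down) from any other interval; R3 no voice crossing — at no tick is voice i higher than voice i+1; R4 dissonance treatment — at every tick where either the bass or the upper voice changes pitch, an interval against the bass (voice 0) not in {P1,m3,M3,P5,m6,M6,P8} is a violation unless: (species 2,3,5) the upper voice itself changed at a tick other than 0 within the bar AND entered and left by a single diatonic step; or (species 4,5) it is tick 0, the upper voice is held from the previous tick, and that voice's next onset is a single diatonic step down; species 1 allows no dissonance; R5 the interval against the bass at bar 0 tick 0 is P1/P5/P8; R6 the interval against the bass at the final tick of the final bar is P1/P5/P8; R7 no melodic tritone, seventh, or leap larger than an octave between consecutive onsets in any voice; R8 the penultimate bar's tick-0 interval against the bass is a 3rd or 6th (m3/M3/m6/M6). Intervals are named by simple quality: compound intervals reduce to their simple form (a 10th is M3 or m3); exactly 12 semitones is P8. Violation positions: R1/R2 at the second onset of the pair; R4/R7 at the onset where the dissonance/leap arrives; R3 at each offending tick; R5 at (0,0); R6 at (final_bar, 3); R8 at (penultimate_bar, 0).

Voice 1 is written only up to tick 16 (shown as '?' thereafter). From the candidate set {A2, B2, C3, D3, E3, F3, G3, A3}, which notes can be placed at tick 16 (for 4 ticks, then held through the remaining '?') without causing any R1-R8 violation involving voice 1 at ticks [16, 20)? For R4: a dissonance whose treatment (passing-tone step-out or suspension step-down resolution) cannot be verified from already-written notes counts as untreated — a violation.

{C3, E3}

A2: violates R1,R2
B2: violates R4
C3: legal
D3: violates R4
E3: legal
F3: violates R3
G3: violates R3,R4
A3: violates R3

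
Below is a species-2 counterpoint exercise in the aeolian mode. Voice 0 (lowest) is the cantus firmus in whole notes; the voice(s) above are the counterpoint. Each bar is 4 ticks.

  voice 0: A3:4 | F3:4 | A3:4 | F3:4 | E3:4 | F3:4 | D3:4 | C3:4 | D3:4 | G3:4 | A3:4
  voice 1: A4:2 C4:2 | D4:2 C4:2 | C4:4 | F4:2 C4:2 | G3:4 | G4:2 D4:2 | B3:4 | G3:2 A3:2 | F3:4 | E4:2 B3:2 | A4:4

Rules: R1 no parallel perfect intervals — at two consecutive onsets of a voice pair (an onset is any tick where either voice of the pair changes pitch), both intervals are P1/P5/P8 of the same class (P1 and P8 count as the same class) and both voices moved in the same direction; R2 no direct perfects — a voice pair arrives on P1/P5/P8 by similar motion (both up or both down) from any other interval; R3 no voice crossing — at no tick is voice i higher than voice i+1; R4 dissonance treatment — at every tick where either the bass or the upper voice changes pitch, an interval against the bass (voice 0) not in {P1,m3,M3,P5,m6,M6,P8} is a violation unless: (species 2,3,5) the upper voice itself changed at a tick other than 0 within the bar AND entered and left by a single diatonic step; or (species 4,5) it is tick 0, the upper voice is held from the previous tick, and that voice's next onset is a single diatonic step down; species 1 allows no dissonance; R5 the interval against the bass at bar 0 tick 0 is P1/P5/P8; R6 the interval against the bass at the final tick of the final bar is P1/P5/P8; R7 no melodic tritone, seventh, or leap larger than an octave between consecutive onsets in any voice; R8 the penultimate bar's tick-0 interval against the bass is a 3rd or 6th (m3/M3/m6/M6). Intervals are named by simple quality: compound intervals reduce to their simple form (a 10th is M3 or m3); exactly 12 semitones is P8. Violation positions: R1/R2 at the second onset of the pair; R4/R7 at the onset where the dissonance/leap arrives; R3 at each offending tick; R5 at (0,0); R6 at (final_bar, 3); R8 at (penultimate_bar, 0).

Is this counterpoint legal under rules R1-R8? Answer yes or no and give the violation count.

No (5 violations)

bar 0: v0=A3 v1=A4 (P8)
bar 1: v0=F3 v1=D4 (M6)
bar 2: v0=A3 v1=C4 (m3)
bar 3: v0=F3 v1=F4 (P8)
bar 4: v0=E3 v1=G3 (m3)
bar 5: v0=F3 v1=G4 (M2)
bar 6: v0=D3 v1=B3 (M6)
bar 7: v0=C3 v1=G3 (P5)
bar 8: v0=D3 v1=F3 (m3)
bar 9: v0=G3 v1=E4 (M6)
bar 10: v0=A3 v1=A4 (P8)
  R4 @ bar5.0: F3/G4 M2 untreated
  R2 @ bar7.0: D3/B3 M6 -> C3/G3 P5 similar
  R7 @ bar9.0: F3->E4 leap 11st
  R2 @ bar10.0: G3/B3 M3 -> A3/A4 P8 similar
  R7 @ bar10.0: B3->A4 leap 10st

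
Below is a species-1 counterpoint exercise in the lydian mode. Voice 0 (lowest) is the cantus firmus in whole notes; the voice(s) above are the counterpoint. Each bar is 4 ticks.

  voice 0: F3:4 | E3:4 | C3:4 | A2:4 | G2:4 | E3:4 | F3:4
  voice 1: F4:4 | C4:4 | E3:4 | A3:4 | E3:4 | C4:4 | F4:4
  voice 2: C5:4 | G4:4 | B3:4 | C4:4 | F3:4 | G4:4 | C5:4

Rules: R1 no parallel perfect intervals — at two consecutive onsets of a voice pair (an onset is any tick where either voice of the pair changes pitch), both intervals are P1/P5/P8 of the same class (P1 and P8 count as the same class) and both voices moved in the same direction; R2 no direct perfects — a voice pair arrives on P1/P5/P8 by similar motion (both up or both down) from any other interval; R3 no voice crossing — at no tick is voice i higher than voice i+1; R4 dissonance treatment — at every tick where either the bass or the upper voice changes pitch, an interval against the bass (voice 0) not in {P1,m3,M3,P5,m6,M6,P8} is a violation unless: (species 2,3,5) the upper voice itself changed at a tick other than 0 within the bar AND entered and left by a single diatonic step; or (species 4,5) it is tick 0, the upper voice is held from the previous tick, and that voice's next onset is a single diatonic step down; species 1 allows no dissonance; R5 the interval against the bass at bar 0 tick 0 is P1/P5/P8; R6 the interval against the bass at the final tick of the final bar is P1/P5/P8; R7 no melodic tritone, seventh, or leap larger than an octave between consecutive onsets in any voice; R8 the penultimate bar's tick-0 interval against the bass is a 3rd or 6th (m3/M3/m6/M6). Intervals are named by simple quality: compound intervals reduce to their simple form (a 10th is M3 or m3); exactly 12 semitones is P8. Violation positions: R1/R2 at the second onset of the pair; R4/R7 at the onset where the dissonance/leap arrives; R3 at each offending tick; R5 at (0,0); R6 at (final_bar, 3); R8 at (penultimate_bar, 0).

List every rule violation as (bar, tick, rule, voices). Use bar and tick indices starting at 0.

bar 0: v0=F3 v1=F4 v2=C5 downbeat P5
bar 1: v0=E3 v1=C4 v2=G4 downbeat m3
bar 2: v0=C3 v1=E3 v2=B3 downbeat M7
bar 3: v0=A2 v1=A3 v2=C4 downbeat m3
bar 4: v0=G2 v1=E3 v2=F3 downbeat m7
bar 5: v0=E3 v1=C4 v2=G4 downbeat m3
bar 6: v0=F3 v1=F4 v2=C5 downbeat P5
  -> R1 @ bar 1 tick 0 v(1, 2): F4/C5 P5 -> C4/G4 P5 similar
  -> R1 @ bar 2 tick 0 v(1, 2): C4/G4 P5 -> E3/B3 P5 similar
  -> R4 @ bar 2 tick 0 v(0, 2): C3/B3 M7 untreated
  -> R4 @ bar 4 tick 0 v(0, 2): G2/F3 m7 untreated
  -> R2 @ bar 5 tick 0 v(1, 2): E3/F3 m2 -> C4/G4 P5 similar
  -> R7 @ bar 5 tick 0 v(2,): F3->G4 leap 14st
  -> R1 @ bar 6 tick 0 v(1, 2): C4/G4 P5 -> F4/C5 P5 similar
  -> R2 @ bar 6 tick 0 v(0, 1): E3/C4 m6 -> F3/F4 P8 similar
  -> R2 @ bar 6 tick 0 v(0, 2): E3/G4 m3 -> F3/C5 P5 similar

(1, 0, R1, (1, 2))
(2, 0, R1, (1, 2))
(2, 0, R4, (0, 2))
(4, 0, R4, (0, 2))
(5, 0, R2, (1, 2))
(5, 0, R7, (2,))
(6, 0, R1, (1, 2))
(6, 0, R2, (0, 1))
(6, 0, R2, (0, 2))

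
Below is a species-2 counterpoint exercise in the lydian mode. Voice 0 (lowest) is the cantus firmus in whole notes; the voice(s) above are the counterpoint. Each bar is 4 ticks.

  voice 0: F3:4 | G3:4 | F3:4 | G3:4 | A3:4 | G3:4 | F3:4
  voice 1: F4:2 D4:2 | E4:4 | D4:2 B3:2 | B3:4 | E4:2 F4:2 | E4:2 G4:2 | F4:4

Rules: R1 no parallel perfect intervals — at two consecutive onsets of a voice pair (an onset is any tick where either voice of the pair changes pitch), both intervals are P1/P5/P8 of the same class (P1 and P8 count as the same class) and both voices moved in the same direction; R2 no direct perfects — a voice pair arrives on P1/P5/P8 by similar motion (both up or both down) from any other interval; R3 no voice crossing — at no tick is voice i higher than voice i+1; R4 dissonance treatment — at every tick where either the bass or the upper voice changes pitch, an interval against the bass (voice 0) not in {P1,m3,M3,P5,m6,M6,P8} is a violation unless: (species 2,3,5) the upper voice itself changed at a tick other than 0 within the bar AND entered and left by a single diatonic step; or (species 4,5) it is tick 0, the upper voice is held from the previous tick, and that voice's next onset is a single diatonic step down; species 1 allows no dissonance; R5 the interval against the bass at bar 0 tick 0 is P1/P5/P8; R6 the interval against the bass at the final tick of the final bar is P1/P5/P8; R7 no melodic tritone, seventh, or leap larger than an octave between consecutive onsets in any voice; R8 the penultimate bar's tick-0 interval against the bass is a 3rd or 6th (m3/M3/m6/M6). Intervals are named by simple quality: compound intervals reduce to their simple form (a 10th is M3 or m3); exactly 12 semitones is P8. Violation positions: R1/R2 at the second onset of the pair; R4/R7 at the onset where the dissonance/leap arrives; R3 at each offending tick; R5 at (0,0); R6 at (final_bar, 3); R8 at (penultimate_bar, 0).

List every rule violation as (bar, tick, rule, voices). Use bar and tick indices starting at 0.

(2, 2, R4, (0, 1))
(4, 0, R2, (0, 1))
(6, 0, R1, (0, 1))

bar 0: v0=F3 v1=F4 downbeat P8
bar 1: v0=G3 v1=E4 downbeat M6
bar 2: v0=F3 v1=D4 downbeat M6
bar 3: v0=G3 v1=B3 downbeat M3
bar 4: v0=A3 v1=E4 downbeat P5
bar 5: v0=G3 v1=E4 downbeat M6
bar 6: v0=F3 v1=F4 downbeat P8
  -> R4 @ bar 2 tick 2 v(0, 1): F3/B3 TT untreated
  -> R2 @ bar 4 tick 0 v(0, 1): G3/B3 M3 -> A3/E4 P5 similar
  -> R1 @ bar 6 tick 0 v(0, 1): G3/G4 P8 -> F3/F4 P8 similar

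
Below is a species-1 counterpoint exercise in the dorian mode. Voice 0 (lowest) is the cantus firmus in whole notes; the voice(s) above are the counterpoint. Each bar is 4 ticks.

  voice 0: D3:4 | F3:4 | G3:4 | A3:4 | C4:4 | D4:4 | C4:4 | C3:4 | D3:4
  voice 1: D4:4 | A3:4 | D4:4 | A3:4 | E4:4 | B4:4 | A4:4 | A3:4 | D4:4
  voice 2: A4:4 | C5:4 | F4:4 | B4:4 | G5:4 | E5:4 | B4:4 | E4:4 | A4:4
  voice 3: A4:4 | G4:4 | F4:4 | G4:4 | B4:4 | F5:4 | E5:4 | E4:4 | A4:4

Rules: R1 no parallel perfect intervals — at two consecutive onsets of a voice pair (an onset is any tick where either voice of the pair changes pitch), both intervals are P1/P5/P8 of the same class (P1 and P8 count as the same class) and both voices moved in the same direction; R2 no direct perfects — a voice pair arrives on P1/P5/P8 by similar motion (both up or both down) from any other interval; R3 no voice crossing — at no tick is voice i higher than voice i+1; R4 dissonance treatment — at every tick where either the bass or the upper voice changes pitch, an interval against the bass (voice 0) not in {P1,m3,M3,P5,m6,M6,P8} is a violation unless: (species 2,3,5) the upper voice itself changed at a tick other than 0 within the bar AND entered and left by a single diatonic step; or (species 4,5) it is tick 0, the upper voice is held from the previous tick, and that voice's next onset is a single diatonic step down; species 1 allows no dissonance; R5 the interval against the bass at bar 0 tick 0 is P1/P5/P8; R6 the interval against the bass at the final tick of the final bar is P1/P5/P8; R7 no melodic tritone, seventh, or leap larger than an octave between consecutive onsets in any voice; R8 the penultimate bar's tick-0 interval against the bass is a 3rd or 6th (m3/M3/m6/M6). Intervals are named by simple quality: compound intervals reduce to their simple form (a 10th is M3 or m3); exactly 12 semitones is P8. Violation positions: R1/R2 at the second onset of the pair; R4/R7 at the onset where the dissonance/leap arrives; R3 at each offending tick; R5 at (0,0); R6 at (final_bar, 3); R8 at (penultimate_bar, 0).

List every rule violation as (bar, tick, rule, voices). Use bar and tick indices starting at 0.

bar 0: v0=D3 v1=D4 v2=A4 v3=A4 downbeat P5
bar 1: v0=F3 v1=A3 v2=C5 v3=G4 downbeat M2
bar 2: v0=G3 v1=D4 v2=F4 v3=F4 downbeat m7
bar 3: v0=A3 v1=A3 v2=B4 v3=G4 downbeat m7
bar 4: v0=C4 v1=E4 v2=G5 v3=B4 downbeat M7
bar 5: v0=D4 v1=B4 v2=E5 v3=F5 downbeat m3
bar 6: v0=C4 v1=A4 v2=B4 v3=E5 downbeat M3
bar 7: v0=C3 v1=A3 v2=E4 v3=E4 downbeat M3
bar 8: v0=D3 v1=D4 v2=A4 v3=A4 downbeat P5
  -> R1 @ bar 1 tick 0 v(0, 2): D3/A4 P5 -> F3/C5 P5 similar
  -> R3 @ bar 1 tick 0 v(2, 3): C5 above G4
  -> R4 @ bar 1 tick 0 v(0, 3): F3/G4 M2 untreated
  -> R3 @ bar 1 tick 1 v(2, 3): C5 above G4
  -> R3 @ bar 1 tick 2 v(2, 3): C5 above G4
  -> R3 @ bar 1 tick 3 v(2, 3): C5 above G4
  -> R2 @ bar 2 tick 0 v(0, 1): F3/A3 M3 -> G3/D4 P5 similar
  -> R2 @ bar 2 tick 0 v(2, 3): C5/G4 P4 -> F4/F4 P1 similar
  -> R4 @ bar 2 tick 0 v(0, 2): G3/F4 m7 untreated
  -> R4 @ bar 2 tick 0 v(0, 3): G3/F4 m7 untreated
  -> R3 @ bar 3 tick 0 v(2, 3): B4 above G4
  -> R4 @ bar 3 tick 0 v(0, 2): A3/B4 M2 untreated
  -> R4 @ bar 3 tick 0 v(0, 3): A3/G4 m7 untreated
  -> R7 @ bar 3 tick 0 v(2,): F4->B4 leap 6st
  -> R3 @ bar 3 tick 1 v(2, 3): B4 above G4
  -> R3 @ bar 3 tick 2 v(2, 3): B4 above G4
  -> R3 @ bar 3 tick 3 v(2, 3): B4 above G4
  -> R2 @ bar 4 tick 0 v(0, 2): A3/B4 M2 -> C4/G5 P5 similar
  -> R2 @ bar 4 tick 0 v(1, 3): A3/G4 m7 -> E4/B4 P5 similar
  -> R3 @ bar 4 tick 0 v(2, 3): G5 above B4
  -> R4 @ bar 4 tick 0 v(0, 3): C4/B4 M7 untreated
  -> R3 @ bar 4 tick 1 v(2, 3): G5 above B4
  -> R3 @ bar 4 tick 2 v(2, 3): G5 above B4
  -> R3 @ bar 4 tick 3 v(2, 3): G5 above B4
  -> R4 @ bar 5 tick 0 v(0, 2): D4/E5 M2 untreated
  -> R7 @ bar 5 tick 0 v(3,): B4->F5 leap 6st
  -> R2 @ bar 6 tick 0 v(1, 3): B4/F5 TT -> A4/E5 P5 similar
  -> R4 @ bar 6 tick 0 v(0, 2): C4/B4 M7 untreated
  -> R1 @ bar 7 tick 0 v(1, 3): A4/E5 P5 -> A3/E4 P5 similar
  -> R2 @ bar 7 tick 0 v(1, 2): A4/B4 M2 -> A3/E4 P5 similar
  -> R2 @ bar 7 tick 0 v(2, 3): B4/E5 P4 -> E4/E4 P1 similar
  -> R1 @ bar 8 tick 0 v(1, 2): A3/E4 P5 -> D4/A4 P5 similar
  -> R1 @ bar 8 tick 0 v(1, 3): A3/E4 P5 -> D4/A4 P5 similar
  -> R1 @ bar 8 tick 0 v(2, 3): E4/E4 P1 -> A4/A4 P1 similar
  -> R2 @ bar 8 tick 0 v(0, 1): C3/A3 M6 -> D3/D4 P8 similar
  -> R2 @ bar 8 tick 0 v(0, 2): C3/E4 M3 -> D3/A4 P5 similar
  -> R2 @ bar 8 tick 0 v(0, 3): C3/E4 M3 -> D3/A4 P5 similar

(1, 0, R1, (0, 2))
(1, 0, R3, (2, 3))
(1, 0, R4, (0, 3))
(1, 1, R3, (2, 3))
(1, 2, R3, (2, 3))
(1, 3, R3, (2, 3))
(2, 0, R2, (0, 1))
(2, 0, R2, (2, 3))
(2, 0, R4, (0, 2))
(2, 0, R4, (0, 3))
(3, 0, R3, (2, 3))
(3, 0, R4, (0, 2))
(3, 0, R4, (0, 3))
(3, 0, R7, (2,))
(3, 1, R3, (2, 3))
(3, 2, R3, (2, 3))
(3, 3, R3, (2, 3))
(4, 0, R2, (0, 2))
(4, 0, R2, (1, 3))
(4, 0, R3, (2, 3))
(4, 0, R4, (0, 3))
(4, 1, R3, (2, 3))
(4, 2, R3, (2, 3))
(4, 3, R3, (2, 3))
(5, 0, R4, (0, 2))
(5, 0, R7, (3,))
(6, 0, R2, (1, 3))
(6, 0, R4, (0, 2))
(7, 0, R1, (1, 3))
(7, 0, R2, (1, 2))
(7, 0, R2, (2, 3))
(8, 0, R1, (1, 2))
(8, 0, R1, (1, 3))
(8, 0, R1, (2, 3))
(8, 0, R2, (0, 1))
(8, 0, R2, (0, 2))
(8, 0, R2, (0, 3))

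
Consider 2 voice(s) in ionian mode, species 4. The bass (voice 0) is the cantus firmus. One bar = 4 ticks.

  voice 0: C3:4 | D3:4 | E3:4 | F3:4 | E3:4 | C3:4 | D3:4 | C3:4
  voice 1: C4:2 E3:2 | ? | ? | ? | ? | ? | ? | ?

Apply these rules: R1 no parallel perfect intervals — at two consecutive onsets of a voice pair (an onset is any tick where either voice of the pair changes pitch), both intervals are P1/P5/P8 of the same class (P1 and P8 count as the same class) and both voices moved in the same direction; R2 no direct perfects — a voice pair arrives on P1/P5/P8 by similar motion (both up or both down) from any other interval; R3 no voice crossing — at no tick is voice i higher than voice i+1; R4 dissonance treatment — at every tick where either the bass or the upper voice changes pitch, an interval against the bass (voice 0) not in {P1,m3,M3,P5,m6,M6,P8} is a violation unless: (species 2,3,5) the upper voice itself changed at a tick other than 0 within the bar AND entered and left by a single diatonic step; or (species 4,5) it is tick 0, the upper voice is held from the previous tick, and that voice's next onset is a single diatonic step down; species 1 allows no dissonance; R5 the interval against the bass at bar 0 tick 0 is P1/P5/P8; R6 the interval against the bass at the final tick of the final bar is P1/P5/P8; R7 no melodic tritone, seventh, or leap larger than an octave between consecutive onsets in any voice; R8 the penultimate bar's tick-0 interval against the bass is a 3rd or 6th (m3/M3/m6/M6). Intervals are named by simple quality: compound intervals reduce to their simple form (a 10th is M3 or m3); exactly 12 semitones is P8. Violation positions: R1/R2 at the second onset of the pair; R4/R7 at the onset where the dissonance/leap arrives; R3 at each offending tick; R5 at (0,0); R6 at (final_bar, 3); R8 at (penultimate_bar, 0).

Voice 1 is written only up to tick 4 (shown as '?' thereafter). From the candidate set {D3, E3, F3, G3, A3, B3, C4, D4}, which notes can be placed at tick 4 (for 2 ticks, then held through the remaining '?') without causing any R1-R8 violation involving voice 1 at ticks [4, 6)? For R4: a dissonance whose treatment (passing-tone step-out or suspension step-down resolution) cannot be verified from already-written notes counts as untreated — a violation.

D3: legal
E3: violates R4
F3: legal
G3: violates R4
A3: violates R2
B3: legal
C4: violates R4
D4: violates R2,R7

{B3, D3, F3}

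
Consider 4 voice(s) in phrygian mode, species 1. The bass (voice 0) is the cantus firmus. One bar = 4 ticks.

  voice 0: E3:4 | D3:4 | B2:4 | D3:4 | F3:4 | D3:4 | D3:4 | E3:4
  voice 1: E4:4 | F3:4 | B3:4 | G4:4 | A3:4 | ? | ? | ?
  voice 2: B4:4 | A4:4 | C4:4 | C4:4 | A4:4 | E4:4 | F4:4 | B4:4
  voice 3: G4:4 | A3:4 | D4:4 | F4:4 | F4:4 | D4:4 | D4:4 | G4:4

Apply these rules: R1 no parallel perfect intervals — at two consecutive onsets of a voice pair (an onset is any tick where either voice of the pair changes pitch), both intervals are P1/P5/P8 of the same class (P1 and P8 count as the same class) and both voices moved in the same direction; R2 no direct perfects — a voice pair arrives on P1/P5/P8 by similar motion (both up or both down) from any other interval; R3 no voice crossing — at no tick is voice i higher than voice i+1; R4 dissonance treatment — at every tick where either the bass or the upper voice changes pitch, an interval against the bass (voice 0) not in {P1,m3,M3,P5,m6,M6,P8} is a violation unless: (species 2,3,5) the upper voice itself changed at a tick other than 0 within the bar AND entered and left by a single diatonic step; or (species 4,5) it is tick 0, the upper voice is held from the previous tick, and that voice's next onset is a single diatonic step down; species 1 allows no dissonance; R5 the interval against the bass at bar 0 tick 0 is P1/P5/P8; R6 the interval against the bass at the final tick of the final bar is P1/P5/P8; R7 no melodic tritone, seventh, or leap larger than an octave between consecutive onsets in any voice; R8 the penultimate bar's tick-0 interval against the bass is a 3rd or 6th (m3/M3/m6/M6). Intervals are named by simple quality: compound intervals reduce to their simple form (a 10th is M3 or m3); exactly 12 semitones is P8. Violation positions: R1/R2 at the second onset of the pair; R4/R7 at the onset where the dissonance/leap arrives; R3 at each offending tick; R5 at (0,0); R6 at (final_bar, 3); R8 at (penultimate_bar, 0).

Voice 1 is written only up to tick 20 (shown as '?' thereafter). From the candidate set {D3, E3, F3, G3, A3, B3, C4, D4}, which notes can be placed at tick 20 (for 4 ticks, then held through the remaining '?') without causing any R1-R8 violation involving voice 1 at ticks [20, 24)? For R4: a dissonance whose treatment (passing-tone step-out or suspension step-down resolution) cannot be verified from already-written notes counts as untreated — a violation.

{A3, B3, D4, F3}

D3: violates R2
E3: violates R1,R4
F3: legal
G3: violates R2,R4
A3: legal
B3: legal
C4: violates R4
D4: legal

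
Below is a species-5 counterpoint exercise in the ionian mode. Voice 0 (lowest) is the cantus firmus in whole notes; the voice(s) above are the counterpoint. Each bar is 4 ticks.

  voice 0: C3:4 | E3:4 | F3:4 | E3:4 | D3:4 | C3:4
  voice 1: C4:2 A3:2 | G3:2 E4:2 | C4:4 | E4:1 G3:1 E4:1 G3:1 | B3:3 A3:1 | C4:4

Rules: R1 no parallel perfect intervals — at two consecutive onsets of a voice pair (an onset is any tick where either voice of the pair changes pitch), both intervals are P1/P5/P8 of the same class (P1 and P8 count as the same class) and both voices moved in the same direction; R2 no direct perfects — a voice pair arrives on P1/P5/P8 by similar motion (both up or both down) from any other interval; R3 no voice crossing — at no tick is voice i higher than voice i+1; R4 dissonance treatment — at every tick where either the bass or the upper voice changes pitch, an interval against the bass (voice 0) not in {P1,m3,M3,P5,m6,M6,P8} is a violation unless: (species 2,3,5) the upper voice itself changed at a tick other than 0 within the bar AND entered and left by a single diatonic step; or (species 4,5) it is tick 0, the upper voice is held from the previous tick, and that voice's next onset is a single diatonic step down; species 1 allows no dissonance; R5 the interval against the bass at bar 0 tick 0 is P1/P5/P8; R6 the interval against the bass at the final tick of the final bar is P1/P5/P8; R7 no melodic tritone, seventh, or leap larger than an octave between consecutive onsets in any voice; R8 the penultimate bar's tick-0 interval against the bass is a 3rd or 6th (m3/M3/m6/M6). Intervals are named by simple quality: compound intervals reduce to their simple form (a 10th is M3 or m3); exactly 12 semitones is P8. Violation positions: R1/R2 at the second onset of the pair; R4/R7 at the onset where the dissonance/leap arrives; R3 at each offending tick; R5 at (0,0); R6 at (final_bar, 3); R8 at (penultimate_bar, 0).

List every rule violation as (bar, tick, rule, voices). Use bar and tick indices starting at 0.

bar 0: v0=C3 v1=C4 downbeat P8
bar 1: v0=E3 v1=G3 downbeat m3
bar 2: v0=F3 v1=C4 downbeat P5
bar 3: v0=E3 v1=E4 downbeat P8
bar 4: v0=D3 v1=B3 downbeat M6
bar 5: v0=C3 v1=C4 downbeat P8

No violations across 6 bars (C3..C3 vs C4..C4).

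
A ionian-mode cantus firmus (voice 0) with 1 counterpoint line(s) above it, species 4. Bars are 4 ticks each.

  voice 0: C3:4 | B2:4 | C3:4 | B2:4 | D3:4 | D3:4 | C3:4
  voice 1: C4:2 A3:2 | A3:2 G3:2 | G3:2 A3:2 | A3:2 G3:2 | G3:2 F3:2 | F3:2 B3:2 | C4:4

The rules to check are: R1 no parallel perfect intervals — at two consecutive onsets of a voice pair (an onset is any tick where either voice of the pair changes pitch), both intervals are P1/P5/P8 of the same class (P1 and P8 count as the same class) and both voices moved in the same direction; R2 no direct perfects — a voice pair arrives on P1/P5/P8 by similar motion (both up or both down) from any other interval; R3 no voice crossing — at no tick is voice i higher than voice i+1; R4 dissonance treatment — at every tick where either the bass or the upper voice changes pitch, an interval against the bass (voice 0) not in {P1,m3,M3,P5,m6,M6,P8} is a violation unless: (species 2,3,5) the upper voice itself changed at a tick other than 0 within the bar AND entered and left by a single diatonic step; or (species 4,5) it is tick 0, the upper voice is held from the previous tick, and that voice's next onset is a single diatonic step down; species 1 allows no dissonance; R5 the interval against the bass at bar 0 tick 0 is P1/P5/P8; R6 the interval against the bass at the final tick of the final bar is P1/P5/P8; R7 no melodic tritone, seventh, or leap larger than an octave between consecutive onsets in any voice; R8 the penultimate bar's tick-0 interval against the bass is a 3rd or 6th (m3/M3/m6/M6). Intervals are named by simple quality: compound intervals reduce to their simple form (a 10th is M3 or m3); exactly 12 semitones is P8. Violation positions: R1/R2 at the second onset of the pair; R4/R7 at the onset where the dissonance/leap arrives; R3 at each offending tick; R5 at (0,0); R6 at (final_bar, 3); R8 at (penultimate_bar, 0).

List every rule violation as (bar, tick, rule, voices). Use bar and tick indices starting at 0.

bar 0: v0=C3 v1=C4 downbeat P8
bar 1: v0=B2 v1=A3 downbeat m7
bar 2: v0=C3 v1=G3 downbeat P5
bar 3: v0=B2 v1=A3 downbeat m7
bar 4: v0=D3 v1=G3 downbeat P4
bar 5: v0=D3 v1=F3 downbeat m3
bar 6: v0=C3 v1=C4 downbeat P8
  -> R7 @ bar 5 tick 2 v(1,): F3->B3 leap 6st

(5, 2, R7, (1,))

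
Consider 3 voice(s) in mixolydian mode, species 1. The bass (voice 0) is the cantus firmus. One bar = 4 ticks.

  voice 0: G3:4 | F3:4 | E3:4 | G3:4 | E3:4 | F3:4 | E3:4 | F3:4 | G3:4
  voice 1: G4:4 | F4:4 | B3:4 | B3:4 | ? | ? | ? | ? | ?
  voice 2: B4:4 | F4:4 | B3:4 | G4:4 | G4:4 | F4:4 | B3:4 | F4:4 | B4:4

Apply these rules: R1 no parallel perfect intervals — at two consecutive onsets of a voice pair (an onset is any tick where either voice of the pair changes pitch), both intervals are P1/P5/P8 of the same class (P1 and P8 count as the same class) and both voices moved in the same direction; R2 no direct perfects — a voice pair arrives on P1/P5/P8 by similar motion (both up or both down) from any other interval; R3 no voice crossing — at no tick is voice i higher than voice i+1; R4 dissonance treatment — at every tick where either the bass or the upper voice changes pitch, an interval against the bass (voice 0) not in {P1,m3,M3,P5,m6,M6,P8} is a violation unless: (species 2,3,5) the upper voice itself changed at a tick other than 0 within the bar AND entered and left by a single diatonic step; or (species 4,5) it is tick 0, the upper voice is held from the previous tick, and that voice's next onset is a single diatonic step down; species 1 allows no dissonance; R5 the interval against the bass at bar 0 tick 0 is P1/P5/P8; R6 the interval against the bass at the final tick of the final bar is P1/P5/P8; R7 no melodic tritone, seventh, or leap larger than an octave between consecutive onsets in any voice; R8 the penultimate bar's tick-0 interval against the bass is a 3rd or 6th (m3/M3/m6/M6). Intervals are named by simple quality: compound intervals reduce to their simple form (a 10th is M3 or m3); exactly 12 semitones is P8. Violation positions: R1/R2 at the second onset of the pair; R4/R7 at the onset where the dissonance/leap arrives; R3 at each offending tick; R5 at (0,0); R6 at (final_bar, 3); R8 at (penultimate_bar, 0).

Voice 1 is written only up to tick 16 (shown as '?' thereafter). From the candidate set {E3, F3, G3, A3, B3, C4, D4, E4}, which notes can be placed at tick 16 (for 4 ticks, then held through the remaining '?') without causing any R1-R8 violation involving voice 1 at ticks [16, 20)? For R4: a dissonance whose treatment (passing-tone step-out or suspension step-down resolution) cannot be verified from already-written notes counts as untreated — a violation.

{B3, C4, E4, G3}

E3: violates R2
F3: violates R4,R7
G3: legal
A3: violates R4
B3: legal
C4: legal
D4: violates R4
E4: legal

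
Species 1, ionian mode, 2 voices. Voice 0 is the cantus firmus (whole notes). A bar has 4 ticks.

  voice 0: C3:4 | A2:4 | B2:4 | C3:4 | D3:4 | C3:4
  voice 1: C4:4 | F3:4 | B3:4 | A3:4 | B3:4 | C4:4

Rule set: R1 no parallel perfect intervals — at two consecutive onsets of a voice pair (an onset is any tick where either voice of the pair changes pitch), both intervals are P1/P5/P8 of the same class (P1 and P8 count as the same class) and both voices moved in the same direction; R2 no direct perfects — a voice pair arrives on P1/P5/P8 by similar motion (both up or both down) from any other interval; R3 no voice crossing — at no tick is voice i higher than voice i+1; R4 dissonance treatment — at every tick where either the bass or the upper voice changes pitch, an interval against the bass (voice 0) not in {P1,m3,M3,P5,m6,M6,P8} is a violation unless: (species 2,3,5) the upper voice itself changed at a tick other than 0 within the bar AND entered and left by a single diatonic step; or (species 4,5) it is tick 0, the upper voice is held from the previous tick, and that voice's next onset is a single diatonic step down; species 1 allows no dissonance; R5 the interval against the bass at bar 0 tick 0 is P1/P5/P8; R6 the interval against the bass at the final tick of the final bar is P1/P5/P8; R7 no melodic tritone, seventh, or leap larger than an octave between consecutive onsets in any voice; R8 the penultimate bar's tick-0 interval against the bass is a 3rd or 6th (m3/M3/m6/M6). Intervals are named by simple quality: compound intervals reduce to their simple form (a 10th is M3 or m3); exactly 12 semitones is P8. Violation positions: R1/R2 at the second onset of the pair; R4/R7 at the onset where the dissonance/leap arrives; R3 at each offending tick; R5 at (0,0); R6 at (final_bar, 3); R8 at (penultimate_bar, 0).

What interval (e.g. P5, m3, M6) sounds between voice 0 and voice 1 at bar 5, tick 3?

voice 0=C3 voice 1=C4 -> P8

P8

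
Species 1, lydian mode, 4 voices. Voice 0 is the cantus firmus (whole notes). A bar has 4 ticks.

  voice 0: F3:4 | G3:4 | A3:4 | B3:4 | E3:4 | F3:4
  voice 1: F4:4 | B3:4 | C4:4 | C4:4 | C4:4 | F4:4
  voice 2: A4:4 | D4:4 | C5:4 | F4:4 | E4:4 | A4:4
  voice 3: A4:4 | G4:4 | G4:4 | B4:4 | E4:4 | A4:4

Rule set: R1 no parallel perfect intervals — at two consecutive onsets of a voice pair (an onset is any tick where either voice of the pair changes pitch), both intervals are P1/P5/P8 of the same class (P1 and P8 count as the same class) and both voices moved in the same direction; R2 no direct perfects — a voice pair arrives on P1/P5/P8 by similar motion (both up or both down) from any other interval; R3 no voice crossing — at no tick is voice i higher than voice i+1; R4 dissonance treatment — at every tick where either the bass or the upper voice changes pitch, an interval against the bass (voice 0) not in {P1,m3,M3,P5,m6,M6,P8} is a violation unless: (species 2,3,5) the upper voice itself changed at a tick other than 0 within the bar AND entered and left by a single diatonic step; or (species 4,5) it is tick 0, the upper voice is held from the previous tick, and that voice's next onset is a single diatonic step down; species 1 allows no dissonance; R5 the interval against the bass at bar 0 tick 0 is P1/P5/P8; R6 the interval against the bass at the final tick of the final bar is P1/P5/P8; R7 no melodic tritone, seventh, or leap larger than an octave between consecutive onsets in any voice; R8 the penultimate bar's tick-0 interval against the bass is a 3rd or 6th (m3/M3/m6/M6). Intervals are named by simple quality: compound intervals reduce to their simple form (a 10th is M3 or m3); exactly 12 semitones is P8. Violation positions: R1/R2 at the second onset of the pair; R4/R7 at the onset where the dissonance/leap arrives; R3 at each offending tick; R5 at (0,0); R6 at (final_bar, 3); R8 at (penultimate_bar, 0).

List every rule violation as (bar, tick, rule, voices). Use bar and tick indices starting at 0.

bar 0: v0=F3 v1=F4 v2=A4 v3=A4 downbeat M3
bar 1: v0=G3 v1=B3 v2=D4 v3=G4 downbeat P8
bar 2: v0=A3 v1=C4 v2=C5 v3=G4 downbeat m7
bar 3: v0=B3 v1=C4 v2=F4 v3=B4 downbeat P8
bar 4: v0=E3 v1=C4 v2=E4 v3=E4 downbeat P8
bar 5: v0=F3 v1=F4 v2=A4 v3=A4 downbeat M3
  -> R5 @ bar 0 tick 0 v(0, 2): opens on M3
  -> R5 @ bar 0 tick 0 v(0, 3): opens on M3
  -> R7 @ bar 1 tick 0 v(1,): F4->B3 leap 6st
  -> R2 @ bar 2 tick 0 v(1, 2): B3/D4 m3 -> C4/C5 P8 similar
  -> R3 @ bar 2 tick 0 v(2, 3): C5 above G4
  -> R4 @ bar 2 tick 0 v(0, 3): A3/G4 m7 untreated
  -> R7 @ bar 2 tick 0 v(2,): D4->C5 leap 10st
  -> R3 @ bar 2 tick 1 v(2, 3): C5 above G4
  -> R3 @ bar 2 tick 2 v(2, 3): C5 above G4
  -> R3 @ bar 2 tick 3 v(2, 3): C5 above G4
  -> R2 @ bar 3 tick 0 v(0, 3): A3/G4 m7 -> B3/B4 P8 similar
  -> R4 @ bar 3 tick 0 v(0, 1): B3/C4 m2 untreated
  -> R4 @ bar 3 tick 0 v(0, 2): B3/F4 TT untreated
  -> R1 @ bar 4 tick 0 v(0, 3): B3/B4 P8 -> E3/E4 P8 similar
  -> R2 @ bar 4 tick 0 v(0, 2): B3/F4 TT -> E3/E4 P8 similar
  -> R2 @ bar 4 tick 0 v(2, 3): F4/B4 TT -> E4/E4 P1 similar
  -> R8 @ bar 4 tick 0 v(0, 2): penult P8 not 3rd/6th
  -> R8 @ bar 4 tick 0 v(0, 3): penult P8 not 3rd/6th
  -> R1 @ bar 5 tick 0 v(2, 3): E4/E4 P1 -> A4/A4 P1 similar
  -> R2 @ bar 5 tick 0 v(0, 1): E3/C4 m6 -> F3/F4 P8 similar
  -> R6 @ bar 5 tick 3 v(0, 2): closes on M3
  -> R6 @ bar 5 tick 3 v(0, 3): closes on M3

(0, 0, R5, (0, 2))
(0, 0, R5, (0, 3))
(1, 0, R7, (1,))
(2, 0, R2, (1, 2))
(2, 0, R3, (2, 3))
(2, 0, R4, (0, 3))
(2, 0, R7, (2,))
(2, 1, R3, (2, 3))
(2, 2, R3, (2, 3))
(2, 3, R3, (2, 3))
(3, 0, R2, (0, 3))
(3, 0, R4, (0, 1))
(3, 0, R4, (0, 2))
(4, 0, R1, (0, 3))
(4, 0, R2, (0, 2))
(4, 0, R2, (2, 3))
(4, 0, R8, (0, 2))
(4, 0, R8, (0, 3))
(5, 0, R1, (2, 3))
(5, 0, R2, (0, 1))
(5, 3, R6, (0, 2))
(5, 3, R6, (0, 3))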